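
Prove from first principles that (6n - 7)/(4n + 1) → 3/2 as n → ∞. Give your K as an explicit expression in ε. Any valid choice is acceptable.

Fix ε > 0. For n ≥ 1, |(6n - 7)/(4n + 1) − (3/2)| = |-34|/(4(4n + 1)) = 34/(4(4n + 1)).
Since 4n + 1 ≥ 4n for n ≥ 1, this is ≤ 34/(4·4n) = (17/8)/n.
So |(6n - 7)/(4n + 1) − (3/2)| < ε whenever n > (17/8)/ε.
Take K = (17/8)/ε. If n > K then |(6n - 7)/(4n + 1) − (3/2)| ≤ (17/8)/n < ε.

K = (17/8)/ε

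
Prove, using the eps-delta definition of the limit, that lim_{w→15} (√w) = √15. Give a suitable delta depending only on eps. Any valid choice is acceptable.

Let eps > 0. We want delta > 0 such that 0 < |w − 15| < delta implies |√w − √15| < eps.
Multiplying by the conjugate, |√w − √15| = |w − 15|/(√w + √15).
Restrict delta ≤ 15 so that |w − 15| < 15 forces w > 0, and then √w + √15 > √15.
Hence |√w − √15| < |w − 15|/√15, which is < eps once |w − 15| < √15·eps.
Take delta = min(15, √15·eps). If 0 < |w − 15| < delta then w > 0 and |√w − √15| < |w − 15|/√15 < eps.

delta = min(15, √15·eps)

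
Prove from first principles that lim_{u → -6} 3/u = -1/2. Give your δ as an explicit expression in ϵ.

Suppose ϵ > 0. We seek δ > 0 such that 0 < |u + 6| < δ implies |3/u + 1/2| < ϵ.
|3/u + 1/2| = 3·|-6 − u|/(6·|u|) = 3|u + 6|/(6|u|).
Require δ ≤ 3 so that |u| > 6 − 3 = 3, hence 6|u| > 18.
Then |3/u + 1/2| < 3|u + 6|/18, which is < ϵ when |u + 6| < 6ϵ.
Take δ = min(3, 6ϵ). Then 0 < |u + 6| < δ gives both |u + 6| < 3 and |u + 6| < 6ϵ, so |3/u + 1/2| < ϵ.

δ = min(3, 6ϵ)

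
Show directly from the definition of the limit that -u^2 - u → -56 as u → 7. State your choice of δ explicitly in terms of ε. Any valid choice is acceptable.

δ = min(1, ε/16)

Suppose ε > 0. We want δ > 0 such that 0 < |u − 7| < δ implies |(-u^2 - u) + 56| < ε.
(-u^2 - u) + 56 = -u^2 - u + 56 = (u − 7)(-u - 8).
So |(-u^2 - u) + 56| = |u − 7|·|-u - 8|.
Require δ ≤ 1. Then |u − 7| < 1 gives |u| < 8, and by the triangle inequality |-u - 8| ≤ 8 + 8 = 16.
Hence |(-u^2 - u) + 56| ≤ 16|u − 7| < ε provided |u − 7| < ε/16.
Choosing δ = min(1, ε/16) ensures both conditions, hence |(-u^2 - u) + 56| < ε.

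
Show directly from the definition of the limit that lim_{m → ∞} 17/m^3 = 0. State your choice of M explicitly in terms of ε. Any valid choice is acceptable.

Suppose ε > 0. For m ≥ 1, |17/m^3 − 0| = 17/m^3.
17/m^3 < ε ⇔ m^3 > 17/ε ⇔ m > (17/ε)^{1/3}.
Take M = (17/ε)^{1/3}. Then m > M implies 17/m^3 < ε.

M = (17/ε)^{1/3}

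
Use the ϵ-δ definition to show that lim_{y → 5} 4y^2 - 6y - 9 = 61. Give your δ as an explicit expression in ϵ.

δ = min(1, ϵ/38)

Suppose ϵ > 0. We want δ > 0 such that 0 < |y − 5| < δ implies |(4y^2 - 6y - 9) − 61| < ϵ.
(4y^2 - 6y - 9) − 61 = 4y^2 - 6y - 70 = (y − 5)(4y + 14).
So |(4y^2 - 6y - 9) − 61| = |y − 5|·|4y + 14|.
Assume first that |y − 5| < 1, so |y| < 6. Then |4y + 14| ≤ 4·6 + 14 = 38.
Hence |(4y^2 - 6y - 9) − 61| ≤ 38|y − 5| < ϵ provided |y − 5| < ϵ/38.
Take δ = min(1, ϵ/38). Then 0 < |y − 5| < δ gives both |y − 5| < 1 and |y − 5| < ϵ/38, so |(4y^2 - 6y - 9) − 61| < ϵ.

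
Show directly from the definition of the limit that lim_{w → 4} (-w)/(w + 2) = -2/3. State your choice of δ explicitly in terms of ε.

δ = min(3, 9ε)

Let ε > 0. We want δ > 0 with 0 < |w − 4| < δ ⇒ |(-w)/(w + 2) + 2/3| < ε.
Combining over a common denominator, (-w)/(w + 2) + 2/3 = [(-w)·6 − (-4)·(w + 2)] / [6·(w + 2)] = -2(w − 4) / (6(w + 2)).
So |(-w)/(w + 2) + 2/3| = 2|w − 4| / (6·|w + 2|).
Restrict δ ≤ 3. Then |w − 4| < 3 gives |w + 2| = |(w − 4) + 6| ≥ 6 − 3 = 3.
Hence |(-w)/(w + 2) + 2/3| < 2|w − 4|/(6·3) = (1/9)|w − 4|, which is < ε once |w − 4| < 9ε.
Take δ = min(3, 9ε). Then 0 < |w − 4| < δ forces both bounds, so |(-w)/(w + 2) + 2/3| < ε.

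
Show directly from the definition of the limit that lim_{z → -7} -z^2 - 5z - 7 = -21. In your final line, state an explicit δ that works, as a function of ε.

Let ε > 0. We want δ > 0 such that 0 < |z + 7| < δ implies |(-z^2 - 5z - 7) + 21| < ε.
(-z^2 - 5z - 7) + 21 = -z^2 - 5z + 14 = (z + 7)(-z + 2).
So |(-z^2 - 5z - 7) + 21| = |z + 7|·|-z + 2|.
Require δ ≤ 1. Then |z + 7| < 1 gives |z| < 8, and by the triangle inequality |-z + 2| ≤ 8 + 2 = 10.
Hence |(-z^2 - 5z - 7) + 21| ≤ 10|z + 7| < ε provided |z + 7| < ε/10.
Take δ = min(1, ε/10). Then 0 < |z + 7| < δ gives both |z + 7| < 1 and |z + 7| < ε/10, so |(-z^2 - 5z - 7) + 21| < ε.

δ = min(1, ε/10)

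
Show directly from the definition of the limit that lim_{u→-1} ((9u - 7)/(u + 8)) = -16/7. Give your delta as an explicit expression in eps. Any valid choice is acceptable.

delta = min(7/2, (49/158)eps)

Suppose eps > 0. We want delta > 0 with 0 < |u + 1| < delta ⇒ |(9u - 7)/(u + 8) + 16/7| < eps.
Combining over a common denominator, (9u - 7)/(u + 8) + 16/7 = [(9u - 7)·7 − (-16)·(u + 8)] / [7·(u + 8)] = 79(u + 1) / (7(u + 8)).
So |(9u - 7)/(u + 8) + 16/7| = 79|u + 1| / (7·|u + 8|).
Require delta ≤ 7/2, so |u + 8| ≥ |7| − |u + 1| > 7 − 7/2 = 7/2.
Hence |(9u - 7)/(u + 8) + 16/7| < 79|u + 1|/(7·(7/2)) = (158/49)|u + 1|, which is < eps once |u + 1| < (49/158)eps.
Take delta = min(7/2, (49/158)eps). Then 0 < |u + 1| < delta forces both bounds, so |(9u - 7)/(u + 8) + 16/7| < eps.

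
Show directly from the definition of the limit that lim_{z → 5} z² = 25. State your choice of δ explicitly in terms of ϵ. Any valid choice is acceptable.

Fix ϵ > 0. We seek δ > 0 with 0 < |z − 5| < δ ⇒ |z² − 25| < ϵ.
Factor: z² − 25 = (z − 5)(z + 5), so |z² − 25| = |z − 5|·|z + 5|.
Impose δ ≤ 1 so that |z| < 6; then |z + 5| ≤ 11.
Hence |z² − 25| ≤ 11|z − 5|, which is < ϵ once |z − 5| < ϵ/11.
Take δ = min(1, ϵ/11). If 0 < |z − 5| < δ then both bounds hold and |z² − 25| ≤ 11|z − 5| < 11·(ϵ/11) = ϵ.

δ = min(1, ϵ/11)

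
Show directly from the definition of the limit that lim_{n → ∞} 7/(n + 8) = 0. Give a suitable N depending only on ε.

Let ε > 0 be given. For n ≥ 1, |7/(n + 8) − 0| = 7/(n + 8) ≤ 7/n.
We need 7/n < ε, i.e. n > 7/ε.
Take N = 7/ε. If n > N then |7/(n + 8)| ≤ 7/n < ε.

N = 7/ε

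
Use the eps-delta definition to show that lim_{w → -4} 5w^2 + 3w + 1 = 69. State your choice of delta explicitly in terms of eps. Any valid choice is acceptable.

Let eps > 0 be given. We want delta > 0 such that 0 < |w + 4| < delta implies |(5w^2 + 3w + 1) − 69| < eps.
(5w^2 + 3w + 1) − 69 = 5w^2 + 3w - 68 = (w + 4)(5w - 17).
So |(5w^2 + 3w + 1) − 69| = |w + 4|·|5w - 17|.
Assume first that |w + 4| < 2, so |w| < 6. Then |5w - 17| ≤ 5·6 + 17 = 47.
Hence |(5w^2 + 3w + 1) − 69| ≤ 47|w + 4| < eps provided |w + 4| < eps/47.
Take delta = min(2, eps/47). Then 0 < |w + 4| < delta gives both |w + 4| < 2 and |w + 4| < eps/47, so |(5w^2 + 3w + 1) − 69| < eps.

delta = min(2, eps/47)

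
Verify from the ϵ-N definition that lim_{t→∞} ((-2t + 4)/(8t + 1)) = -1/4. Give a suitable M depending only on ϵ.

M = (17/32)/ϵ

Suppose ϵ > 0. We seek M > 0 such that t > M implies |(-2t + 4)/(8t + 1) + 1/4| < ϵ.
(-2t + 4)/(8t + 1) + 1/4 = (8(-2t + 4) − (-2)(8t + 1)) / (8(8t + 1)) = 34/(8(8t + 1)).
For t > 0 we have 8t + 1 > 8t, so |(-2t + 4)/(8t + 1) + 1/4| = 34/(8(8t + 1)) < 34/(8·8t) = (17/32)/t.
Thus |(-2t + 4)/(8t + 1) + 1/4| < ϵ whenever t > (17/32)/ϵ.
Take M = (17/32)/ϵ. If t > M then |(-2t + 4)/(8t + 1) + 1/4| < (17/32)/t < ϵ.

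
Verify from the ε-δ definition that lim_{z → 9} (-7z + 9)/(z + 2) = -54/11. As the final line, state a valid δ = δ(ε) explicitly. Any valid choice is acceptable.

δ = min(11/2, (121/46)ε)

Fix ε > 0. We want δ > 0 with 0 < |z − 9| < δ ⇒ |(-7z + 9)/(z + 2) + 54/11| < ε.
Combining over a common denominator, (-7z + 9)/(z + 2) + 54/11 = [(-7z + 9)·11 − (-54)·(z + 2)] / [11·(z + 2)] = -23(z − 9) / (11(z + 2)).
So |(-7z + 9)/(z + 2) + 54/11| = 23|z − 9| / (11·|z + 2|).
Restrict δ ≤ 11/2. Then |z − 9| < 11/2 gives |z + 2| = |(z − 9) + 11| ≥ 11 − 11/2 = 11/2.
Hence |(-7z + 9)/(z + 2) + 54/11| < 23|z − 9|/(11·(11/2)) = (46/121)|z − 9|, which is < ε once |z − 9| < (121/46)ε.
Take δ = min(11/2, (121/46)ε). Then 0 < |z − 9| < δ forces both bounds, so |(-7z + 9)/(z + 2) + 54/11| < ε.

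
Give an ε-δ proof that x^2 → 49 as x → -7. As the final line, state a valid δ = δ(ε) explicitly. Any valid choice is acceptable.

δ = min(1, ε/15)

Fix ε > 0. We seek δ > 0 with 0 < |x + 7| < δ ⇒ |x^2 − 49| < ε.
Factor: x^2 − 49 = (x + 7)(x - 7), so |x^2 − 49| = |x + 7|·|x - 7|.
Restrict δ ≤ 1. Then |x + 7| < 1 gives |x| < 8, so by the triangle inequality |x - 7| ≤ 8 + 7 = 15.
Hence |x^2 − 49| ≤ 15|x + 7|, which is < ε once |x + 7| < ε/15.
Take δ = min(1, ε/15). If 0 < |x + 7| < δ then both bounds hold and |x^2 − 49| ≤ 15|x + 7| < 15·(ε/15) = ε.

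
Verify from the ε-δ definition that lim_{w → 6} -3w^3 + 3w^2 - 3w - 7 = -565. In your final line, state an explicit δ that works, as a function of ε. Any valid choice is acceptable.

δ = min(2, ε/405)

Let ε > 0 be given. We want δ > 0 such that 0 < |w − 6| < δ implies |(-3w^3 + 3w^2 - 3w - 7) + 565| < ε.
(-3w^3 + 3w^2 - 3w - 7) + 565 = -3w^3 + 3w^2 - 3w + 558 = (w − 6)(-3w^2 - 15w - 93).
So |(-3w^3 + 3w^2 - 3w - 7) + 565| = |w − 6|·|-3w^2 - 15w - 93|.
Assume first that |w − 6| < 2, so |w| < 8. Then |-3w^2 - 15w - 93| ≤ 3·8^2 + 15·8 + 93 = 405.
Hence |(-3w^3 + 3w^2 - 3w - 7) + 565| ≤ 405|w − 6| < ε provided |w − 6| < ε/405.
Choosing δ = min(2, ε/405) ensures both conditions, hence |(-3w^3 + 3w^2 - 3w - 7) + 565| < ε.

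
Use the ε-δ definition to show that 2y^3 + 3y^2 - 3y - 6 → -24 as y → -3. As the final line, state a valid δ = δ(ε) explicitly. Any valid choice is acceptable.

Let ε > 0 be given. We want δ > 0 such that 0 < |y + 3| < δ implies |(2y^3 + 3y^2 - 3y - 6) + 24| < ε.
(2y^3 + 3y^2 - 3y - 6) + 24 = 2y^3 + 3y^2 - 3y + 18 = (y + 3)(2y^2 - 3y + 6).
So |(2y^3 + 3y^2 - 3y - 6) + 24| = |y + 3|·|2y^2 - 3y + 6|.
Assume first that |y + 3| < 1, so |y| < 4. Then |2y^2 - 3y + 6| ≤ 2·4^2 + 3·4 + 6 = 50.
Hence |(2y^3 + 3y^2 - 3y - 6) + 24| ≤ 50|y + 3| < ε provided |y + 3| < ε/50.
Choosing δ = min(1, ε/50) ensures both conditions, hence |(2y^3 + 3y^2 - 3y - 6) + 24| < ε.

δ = min(1, ε/50)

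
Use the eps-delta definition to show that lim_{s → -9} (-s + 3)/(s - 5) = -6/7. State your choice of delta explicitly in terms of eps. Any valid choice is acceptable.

Let eps > 0. We want delta > 0 with 0 < |s + 9| < delta ⇒ |(-s + 3)/(s - 5) + 6/7| < eps.
Combining over a common denominator, (-s + 3)/(s - 5) + 6/7 = [(-s + 3)·(-14) − 12·(s - 5)] / [(-14)·(s - 5)] = 2(s + 9) / ((-14)(s - 5)).
So |(-s + 3)/(s - 5) + 6/7| = 2|s + 9| / (14·|s − 5|).
Restrict delta ≤ 7. Then |s + 9| < 7 gives |s − 5| = |(s + 9) + (-14)| ≥ 14 − 7 = 7.
Hence |(-s + 3)/(s - 5) + 6/7| < 2|s + 9|/(14·7) = (1/49)|s + 9|, which is < eps once |s + 9| < 49eps.
Take delta = min(7, 49eps). Then 0 < |s + 9| < delta forces both bounds, so |(-s + 3)/(s - 5) + 6/7| < eps.

delta = min(7, 49eps)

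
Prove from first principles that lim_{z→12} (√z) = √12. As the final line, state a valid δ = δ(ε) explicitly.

δ = min(12, √12·ε)

Let ε > 0 be given. We want δ > 0 such that 0 < |z − 12| < δ implies |√z − √12| < ε.
Multiplying by the conjugate, |√z − √12| = |z − 12|/(√z + √12).
Restrict δ ≤ 12 so that |z − 12| < 12 forces z > 0, and then √z + √12 > √12.
Hence |√z − √12| < |z − 12|/√12, which is < ε once |z − 12| < √12·ε.
Take δ = min(12, √12·ε). If 0 < |z − 12| < δ then z > 0 and |√z − √12| < |z − 12|/√12 < ε.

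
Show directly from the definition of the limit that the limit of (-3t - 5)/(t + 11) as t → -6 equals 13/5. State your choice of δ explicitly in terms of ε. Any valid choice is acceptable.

Let ε > 0 be given. We want δ > 0 with 0 < |t + 6| < δ ⇒ |(-3t - 5)/(t + 11) − (13/5)| < ε.
Combining over a common denominator, (-3t - 5)/(t + 11) − (13/5) = [(-3t - 5)·5 − 13·(t + 11)] / [5·(t + 11)] = -28(t + 6) / (5(t + 11)).
So |(-3t - 5)/(t + 11) − (13/5)| = 28|t + 6| / (5·|t + 11|).
Require δ ≤ 5/2, so |t + 11| ≥ |5| − |t + 6| > 5 − 5/2 = 5/2.
Hence |(-3t - 5)/(t + 11) − (13/5)| < 28|t + 6|/(5·(5/2)) = (56/25)|t + 6|, which is < ε once |t + 6| < (25/56)ε.
Take δ = min(5/2, (25/56)ε). Then 0 < |t + 6| < δ forces both bounds, so |(-3t - 5)/(t + 11) − (13/5)| < ε.

δ = min(5/2, (25/56)ε)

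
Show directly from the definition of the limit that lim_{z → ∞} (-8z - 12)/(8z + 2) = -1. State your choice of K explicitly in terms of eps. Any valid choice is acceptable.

Suppose eps > 0. We seek K > 0 such that z > K implies |(-8z - 12)/(8z + 2) + 1| < eps.
(-8z - 12)/(8z + 2) + 1 = (8(-8z - 12) − (-8)(8z + 2)) / (8(8z + 2)) = -80/(8(8z + 2)).
For z > 0 we have 8z + 2 > 8z, so |(-8z - 12)/(8z + 2) + 1| = 80/(8(8z + 2)) < 80/(8·8z) = (5/4)/z.
Thus |(-8z - 12)/(8z + 2) + 1| < eps whenever z > (5/4)/eps.
Take K = (5/4)/eps. If z > K then |(-8z - 12)/(8z + 2) + 1| < (5/4)/z < eps.

K = (5/4)/eps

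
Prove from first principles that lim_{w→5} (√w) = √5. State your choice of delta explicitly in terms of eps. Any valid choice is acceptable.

delta = min(5, √5·eps)

Suppose eps > 0. We want delta > 0 such that 0 < |w − 5| < delta implies |√w − √5| < eps.
Rationalise: √w − √5 = (w − 5)/(√w + √5), so |√w − √5| = |w − 5|/(√w + √5).
Restrict delta ≤ 5 so that |w − 5| < 5 forces w > 0, and then √w + √5 > √5.
Hence |√w − √5| < |w − 5|/√5, which is < eps once |w − 5| < √5·eps.
Take delta = min(5, √5·eps). If 0 < |w − 5| < delta then w > 0 and |√w − √5| < |w − 5|/√5 < eps.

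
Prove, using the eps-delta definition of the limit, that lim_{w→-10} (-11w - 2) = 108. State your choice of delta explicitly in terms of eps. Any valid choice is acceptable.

delta = eps/11

Let eps > 0 be given. We need delta > 0 so that 0 < |w + 10| < delta implies |(-11w - 2) − 108| < eps.
Since (-11w - 2) − 108 = -11(w + 10), we have |(-11w - 2) − 108| = 11|w + 10|.
So 11|w + 10| < eps exactly when |w + 10| < eps/11.
Take delta = eps/11. If 0 < |w + 10| < delta then |(-11w - 2) − 108| = 11|w + 10| < 11·(eps/11) = eps.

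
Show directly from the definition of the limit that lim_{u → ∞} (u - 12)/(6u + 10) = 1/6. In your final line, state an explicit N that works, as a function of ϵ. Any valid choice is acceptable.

N = (41/18)/ϵ

Let ϵ > 0 be given. We seek N > 0 such that u > N implies |(u - 12)/(6u + 10) − (1/6)| < ϵ.
(u - 12)/(6u + 10) − (1/6) = (6(u - 12) − (6u + 10)) / (6(6u + 10)) = -82/(6(6u + 10)).
For u > 0 we have 6u + 10 > 6u, so |(u - 12)/(6u + 10) − (1/6)| = 82/(6(6u + 10)) < 82/(6·6u) = (41/18)/u.
Thus |(u - 12)/(6u + 10) − (1/6)| < ϵ whenever u > (41/18)/ϵ.
Take N = (41/18)/ϵ. If u > N then |(u - 12)/(6u + 10) − (1/6)| < (41/18)/u < ϵ.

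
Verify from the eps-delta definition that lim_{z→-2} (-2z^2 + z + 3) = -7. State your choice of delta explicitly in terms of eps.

delta = min(1, eps/11)

Fix eps > 0. We want delta > 0 such that 0 < |z + 2| < delta implies |(-2z^2 + z + 3) + 7| < eps.
(-2z^2 + z + 3) + 7 = -2z^2 + z + 10 = (z + 2)(-2z + 5).
So |(-2z^2 + z + 3) + 7| = |z + 2|·|-2z + 5|.
Require delta ≤ 1. Then |z + 2| < 1 gives |z| < 3, and by the triangle inequality |-2z + 5| ≤ 2·3 + 5 = 11.
Hence |(-2z^2 + z + 3) + 7| ≤ 11|z + 2| < eps provided |z + 2| < eps/11.
Take delta = min(1, eps/11). Then 0 < |z + 2| < delta gives both |z + 2| < 1 and |z + 2| < eps/11, so |(-2z^2 + z + 3) + 7| < eps.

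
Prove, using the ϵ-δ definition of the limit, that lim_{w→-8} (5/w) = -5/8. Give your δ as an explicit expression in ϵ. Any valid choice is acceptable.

Fix ϵ > 0. We seek δ > 0 such that 0 < |w + 8| < δ implies |5/w + 5/8| < ϵ.
|5/w + 5/8| = 5·|-8 − w|/(8·|w|) = 5|w + 8|/(8|w|).
Require δ ≤ 4 so that |w| > 8 − 4 = 4, hence 8|w| > 32.
Then |5/w + 5/8| < 5|w + 8|/32, which is < ϵ when |w + 8| < (32/5)ϵ.
Take δ = min(4, (32/5)ϵ). Then 0 < |w + 8| < δ gives both |w + 8| < 4 and |w + 8| < (32/5)ϵ, so |5/w + 5/8| < ϵ.

δ = min(4, (32/5)ϵ)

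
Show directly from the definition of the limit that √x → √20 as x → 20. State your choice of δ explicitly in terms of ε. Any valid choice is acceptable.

Fix ε > 0. We want δ > 0 such that 0 < |x − 20| < δ implies |√x − √20| < ε.
Rationalise: √x − √20 = (x − 20)/(√x + √20), so |√x − √20| = |x − 20|/(√x + √20).
Restrict δ ≤ 20 so that |x − 20| < 20 forces x > 0, and then √x + √20 > √20.
Hence |√x − √20| < |x − 20|/√20, which is < ε once |x − 20| < √20·ε.
Take δ = min(20, √20·ε). If 0 < |x − 20| < δ then x > 0 and |√x − √20| < |x − 20|/√20 < ε.

δ = min(20, √20·ε)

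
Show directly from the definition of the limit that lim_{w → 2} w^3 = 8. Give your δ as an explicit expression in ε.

Let ε > 0 be given. We seek δ > 0 with 0 < |w − 2| < δ ⇒ |w^3 − 8| < ε.
Factor: w^3 − 8 = (w − 2)(w^2 + 2w + 4), so |w^3 − 8| = |w − 2|·|w^2 + 2w + 4|.
Impose δ ≤ 1 so that |w| < 3; then |w^2 + 2w + 4| ≤ 19.
Hence |w^3 − 8| ≤ 19|w − 2|, which is < ε once |w − 2| < ε/19.
Take δ = min(1, ε/19). If 0 < |w − 2| < δ then both bounds hold and |w^3 − 8| ≤ 19|w − 2| < 19·(ε/19) = ε.

δ = min(1, ε/19)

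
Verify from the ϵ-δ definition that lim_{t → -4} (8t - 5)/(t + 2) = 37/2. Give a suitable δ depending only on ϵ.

δ = min(1, (2/21)ϵ)

Let ϵ > 0 be given. We want δ > 0 with 0 < |t + 4| < δ ⇒ |(8t - 5)/(t + 2) − (37/2)| < ϵ.
Combining over a common denominator, (8t - 5)/(t + 2) − (37/2) = [(8t - 5)·(-2) − (-37)·(t + 2)] / [(-2)·(t + 2)] = 21(t + 4) / ((-2)(t + 2)).
So |(8t - 5)/(t + 2) − (37/2)| = 21|t + 4| / (2·|t + 2|).
Restrict δ ≤ 1. Then |t + 4| < 1 gives |t + 2| = |(t + 4) + (-2)| ≥ 2 − 1 = 1.
Hence |(8t - 5)/(t + 2) − (37/2)| < 21|t + 4|/(2·1) = (21/2)|t + 4|, which is < ϵ once |t + 4| < (2/21)ϵ.
Take δ = min(1, (2/21)ϵ). Then 0 < |t + 4| < δ forces both bounds, so |(8t - 5)/(t + 2) − (37/2)| < ϵ.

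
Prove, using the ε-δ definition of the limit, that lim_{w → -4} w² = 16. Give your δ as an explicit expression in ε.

Fix ε > 0. We seek δ > 0 with 0 < |w + 4| < δ ⇒ |w² − 16| < ε.
Factor: w² − 16 = (w + 4)(w - 4), so |w² − 16| = |w + 4|·|w - 4|.
Impose δ ≤ 1 so that |w| < 5; then |w - 4| ≤ 9.
Hence |w² − 16| ≤ 9|w + 4|, which is < ε once |w + 4| < ε/9.
Take δ = min(1, ε/9). If 0 < |w + 4| < δ then both bounds hold and |w² − 16| ≤ 9|w + 4| < 9·(ε/9) = ε.

δ = min(1, ε/9)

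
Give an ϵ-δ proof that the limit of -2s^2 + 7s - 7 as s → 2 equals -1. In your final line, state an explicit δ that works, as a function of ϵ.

δ = min(2, ϵ/11)

Fix ϵ > 0. We want δ > 0 such that 0 < |s − 2| < δ implies |(-2s^2 + 7s - 7) + 1| < ϵ.
(-2s^2 + 7s - 7) + 1 = -2s^2 + 7s - 6 = (s − 2)(-2s + 3).
So |(-2s^2 + 7s - 7) + 1| = |s − 2|·|-2s + 3|.
Require δ ≤ 2. Then |s − 2| < 2 gives |s| < 4, and by the triangle inequality |-2s + 3| ≤ 2·4 + 3 = 11.
Hence |(-2s^2 + 7s - 7) + 1| ≤ 11|s − 2| < ϵ provided |s − 2| < ϵ/11.
Choosing δ = min(2, ϵ/11) ensures both conditions, hence |(-2s^2 + 7s - 7) + 1| < ϵ.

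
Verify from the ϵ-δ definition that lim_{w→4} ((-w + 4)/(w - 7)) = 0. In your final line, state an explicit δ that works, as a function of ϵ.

δ = min(3/2, (3/2)ϵ)

Fix ϵ > 0. We want δ > 0 with 0 < |w − 4| < δ ⇒ |(-w + 4)/(w - 7) − 0| < ϵ.
Combining over a common denominator, (-w + 4)/(w - 7) − 0 = [(-w + 4)·(-3) − 0·(w - 7)] / [(-3)·(w - 7)] = 3(w − 4) / ((-3)(w - 7)).
So |(-w + 4)/(w - 7) − 0| = 3|w − 4| / (3·|w − 7|).
Restrict δ ≤ 3/2. Then |w − 4| < 3/2 gives |w − 7| = |(w − 4) + (-3)| ≥ 3 − 3/2 = 3/2.
Hence |(-w + 4)/(w - 7) − 0| < 3|w − 4|/(3·(3/2)) = (2/3)|w − 4|, which is < ϵ once |w − 4| < (3/2)ϵ.
Take δ = min(3/2, (3/2)ϵ). Then 0 < |w − 4| < δ forces both bounds, so |(-w + 4)/(w - 7) − 0| < ϵ.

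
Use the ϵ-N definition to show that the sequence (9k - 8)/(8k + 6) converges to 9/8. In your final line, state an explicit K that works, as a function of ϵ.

Let ϵ > 0. For k ≥ 1, |(9k - 8)/(8k + 6) − (9/8)| = |-118|/(8(8k + 6)) = 118/(8(8k + 6)).
Since 8k + 6 ≥ 8k for k ≥ 1, this is ≤ 118/(8·8k) = (59/32)/k.
So |(9k - 8)/(8k + 6) − (9/8)| < ϵ whenever k > (59/32)/ϵ.
Take K = (59/32)/ϵ. If k > K then |(9k - 8)/(8k + 6) − (9/8)| ≤ (59/32)/k < ϵ.

K = (59/32)/ϵ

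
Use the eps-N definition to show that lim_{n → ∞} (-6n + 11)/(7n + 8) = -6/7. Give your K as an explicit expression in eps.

Let eps > 0 be given. For n ≥ 1, |(-6n + 11)/(7n + 8) + 6/7| = |125|/(7(7n + 8)) = 125/(7(7n + 8)).
Since 7n + 8 ≥ 7n for n ≥ 1, this is ≤ 125/(7·7n) = (125/49)/n.
So |(-6n + 11)/(7n + 8) + 6/7| < eps whenever n > (125/49)/eps.
Take K = (125/49)/eps. If n > K then |(-6n + 11)/(7n + 8) + 6/7| ≤ (125/49)/n < eps.

K = (125/49)/eps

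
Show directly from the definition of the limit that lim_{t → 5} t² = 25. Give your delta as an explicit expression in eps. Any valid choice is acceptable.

Let eps > 0. We seek delta > 0 with 0 < |t − 5| < delta ⇒ |t² − 25| < eps.
Factor: t² − 25 = (t − 5)(t + 5), so |t² − 25| = |t − 5|·|t + 5|.
Impose delta ≤ 2 so that |t| < 7; then |t + 5| ≤ 12.
Hence |t² − 25| ≤ 12|t − 5|, which is < eps once |t − 5| < eps/12.
Take delta = min(2, eps/12). If 0 < |t − 5| < delta then both bounds hold and |t² − 25| ≤ 12|t − 5| < 12·(eps/12) = eps.

delta = min(2, eps/12)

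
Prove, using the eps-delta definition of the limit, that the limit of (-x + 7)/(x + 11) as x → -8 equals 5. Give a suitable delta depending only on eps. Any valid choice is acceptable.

delta = min(3/2, (1/4)eps)

Let eps > 0. We want delta > 0 with 0 < |x + 8| < delta ⇒ |(-x + 7)/(x + 11) − 5| < eps.
Combining over a common denominator, (-x + 7)/(x + 11) − 5 = [(-x + 7)·3 − 15·(x + 11)] / [3·(x + 11)] = -18(x + 8) / (3(x + 11)).
So |(-x + 7)/(x + 11) − 5| = 18|x + 8| / (3·|x + 11|).
Restrict delta ≤ 3/2. Then |x + 8| < 3/2 gives |x + 11| = |(x + 8) + 3| ≥ 3 − 3/2 = 3/2.
Hence |(-x + 7)/(x + 11) − 5| < 18|x + 8|/(3·(3/2)) = 4|x + 8|, which is < eps once |x + 8| < (1/4)eps.
Take delta = min(3/2, (1/4)eps). Then 0 < |x + 8| < delta forces both bounds, so |(-x + 7)/(x + 11) − 5| < eps.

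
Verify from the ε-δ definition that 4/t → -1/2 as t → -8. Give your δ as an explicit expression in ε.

Let ε > 0 be given. We seek δ > 0 such that 0 < |t + 8| < δ implies |4/t + 1/2| < ε.
|4/t + 1/2| = 4·|-8 − t|/(8·|t|) = 4|t + 8|/(8|t|).
Require δ ≤ 4 so that |t| > 8 − 4 = 4, hence 8|t| > 32.
Then |4/t + 1/2| < 4|t + 8|/32, which is < ε when |t + 8| < 8ε.
Take δ = min(4, 8ε). Then 0 < |t + 8| < δ gives both |t + 8| < 4 and |t + 8| < 8ε, so |4/t + 1/2| < ε.

δ = min(4, 8ε)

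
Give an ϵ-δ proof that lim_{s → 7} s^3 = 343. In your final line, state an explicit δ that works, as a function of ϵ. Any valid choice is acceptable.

δ = min(1, ϵ/169)

Let ϵ > 0. We seek δ > 0 with 0 < |s − 7| < δ ⇒ |s^3 − 343| < ϵ.
Factor: s^3 − 343 = (s − 7)(s^2 + 7s + 49), so |s^3 − 343| = |s − 7|·|s^2 + 7s + 49|.
Impose δ ≤ 1 so that |s| < 8; then |s^2 + 7s + 49| ≤ 169.
Hence |s^3 − 343| ≤ 169|s − 7|, which is < ϵ once |s − 7| < ϵ/169.
Take δ = min(1, ϵ/169). If 0 < |s − 7| < δ then both bounds hold and |s^3 − 343| ≤ 169|s − 7| < 169·(ϵ/169) = ϵ.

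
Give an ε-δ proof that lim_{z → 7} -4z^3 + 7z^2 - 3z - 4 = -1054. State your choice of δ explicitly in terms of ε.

Let ε > 0. We want δ > 0 such that 0 < |z − 7| < δ implies |(-4z^3 + 7z^2 - 3z - 4) + 1054| < ε.
(-4z^3 + 7z^2 - 3z - 4) + 1054 = -4z^3 + 7z^2 - 3z + 1050 = (z − 7)(-4z^2 - 21z - 150).
So |(-4z^3 + 7z^2 - 3z - 4) + 1054| = |z − 7|·|-4z^2 - 21z - 150|.
Require δ ≤ 1. Then |z − 7| < 1 gives |z| < 8, and by the triangle inequality |-4z^2 - 21z - 150| ≤ 4·8^2 + 21·8 + 150 = 574.
Hence |(-4z^3 + 7z^2 - 3z - 4) + 1054| ≤ 574|z − 7| < ε provided |z − 7| < ε/574.
Choosing δ = min(1, ε/574) ensures both conditions, hence |(-4z^3 + 7z^2 - 3z - 4) + 1054| < ε.

δ = min(1, ε/574)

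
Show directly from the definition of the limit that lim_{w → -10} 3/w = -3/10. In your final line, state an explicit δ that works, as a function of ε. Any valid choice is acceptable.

Let ε > 0 be given. We seek δ > 0 such that 0 < |w + 10| < δ implies |3/w + 3/10| < ε.
|3/w + 3/10| = 3·|-10 − w|/(10·|w|) = 3|w + 10|/(10|w|).
Require δ ≤ 5 so that |w| > 10 − 5 = 5, hence 10|w| > 50.
Then |3/w + 3/10| < 3|w + 10|/50, which is < ε when |w + 10| < (50/3)ε.
Take δ = min(5, (50/3)ε). Then 0 < |w + 10| < δ gives both |w + 10| < 5 and |w + 10| < (50/3)ε, so |3/w + 3/10| < ε.

δ = min(5, (50/3)ε)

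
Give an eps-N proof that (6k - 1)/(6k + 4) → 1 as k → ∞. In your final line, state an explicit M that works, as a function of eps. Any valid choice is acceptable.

Fix eps > 0. For k ≥ 1, |(6k - 1)/(6k + 4) − 1| = |-30|/(6(6k + 4)) = 30/(6(6k + 4)).
Since 6k + 4 ≥ 6k for k ≥ 1, this is ≤ 30/(6·6k) = (5/6)/k.
So |(6k - 1)/(6k + 4) − 1| < eps whenever k > (5/6)/eps.
Take M = (5/6)/eps. If k > M then |(6k - 1)/(6k + 4) − 1| ≤ (5/6)/k < eps.

M = (5/6)/eps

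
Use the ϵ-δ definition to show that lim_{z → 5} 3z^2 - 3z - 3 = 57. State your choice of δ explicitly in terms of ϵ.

Let ϵ > 0 be given. We want δ > 0 such that 0 < |z − 5| < δ implies |(3z^2 - 3z - 3) − 57| < ϵ.
(3z^2 - 3z - 3) − 57 = 3z^2 - 3z - 60 = (z − 5)(3z + 12).
So |(3z^2 - 3z - 3) − 57| = |z − 5|·|3z + 12|.
Assume first that |z − 5| < 1, so |z| < 6. Then |3z + 12| ≤ 3·6 + 12 = 30.
Hence |(3z^2 - 3z - 3) − 57| ≤ 30|z − 5| < ϵ provided |z − 5| < ϵ/30.
Choosing δ = min(1, ϵ/30) ensures both conditions, hence |(3z^2 - 3z - 3) − 57| < ϵ.

δ = min(1, ϵ/30)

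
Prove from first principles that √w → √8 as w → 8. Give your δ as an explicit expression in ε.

Fix ε > 0. We want δ > 0 such that 0 < |w − 8| < δ implies |√w − √8| < ε.
Rationalise: √w − √8 = (w − 8)/(√w + √8), so |√w − √8| = |w − 8|/(√w + √8).
Restrict δ ≤ 8 so that |w − 8| < 8 forces w > 0, and then √w + √8 > √8.
Hence |√w − √8| < |w − 8|/√8, which is < ε once |w − 8| < √8·ε.
Take δ = min(8, √8·ε). If 0 < |w − 8| < δ then w > 0 and |√w − √8| < |w − 8|/√8 < ε.

δ = min(8, √8·ε)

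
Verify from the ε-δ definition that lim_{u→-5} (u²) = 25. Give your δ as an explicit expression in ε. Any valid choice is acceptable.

δ = min(2, ε/12)

Let ε > 0 be given. We seek δ > 0 with 0 < |u + 5| < δ ⇒ |u² − 25| < ε.
Factor: u² − 25 = (u + 5)(u - 5), so |u² − 25| = |u + 5|·|u - 5|.
Impose δ ≤ 2 so that |u| < 7; then |u - 5| ≤ 12.
Hence |u² − 25| ≤ 12|u + 5|, which is < ε once |u + 5| < ε/12.
Take δ = min(2, ε/12). If 0 < |u + 5| < δ then both bounds hold and |u² − 25| ≤ 12|u + 5| < 12·(ε/12) = ε.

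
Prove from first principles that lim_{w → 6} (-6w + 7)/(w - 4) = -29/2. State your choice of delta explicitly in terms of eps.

delta = min(1, (2/17)eps)

Suppose eps > 0. We want delta > 0 with 0 < |w − 6| < delta ⇒ |(-6w + 7)/(w - 4) + 29/2| < eps.
Combining over a common denominator, (-6w + 7)/(w - 4) + 29/2 = [(-6w + 7)·2 − (-29)·(w - 4)] / [2·(w - 4)] = 17(w − 6) / (2(w - 4)).
So |(-6w + 7)/(w - 4) + 29/2| = 17|w − 6| / (2·|w − 4|).
Restrict delta ≤ 1. Then |w − 6| < 1 gives |w − 4| = |(w − 6) + 2| ≥ 2 − 1 = 1.
Hence |(-6w + 7)/(w - 4) + 29/2| < 17|w − 6|/(2·1) = (17/2)|w − 6|, which is < eps once |w − 6| < (2/17)eps.
Take delta = min(1, (2/17)eps). Then 0 < |w − 6| < delta forces both bounds, so |(-6w + 7)/(w - 4) + 29/2| < eps.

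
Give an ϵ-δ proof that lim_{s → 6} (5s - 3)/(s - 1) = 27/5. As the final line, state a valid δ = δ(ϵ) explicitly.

Suppose ϵ > 0. We want δ > 0 with 0 < |s − 6| < δ ⇒ |(5s - 3)/(s - 1) − (27/5)| < ϵ.
Combining over a common denominator, (5s - 3)/(s - 1) − (27/5) = [(5s - 3)·5 − 27·(s - 1)] / [5·(s - 1)] = -2(s − 6) / (5(s - 1)).
So |(5s - 3)/(s - 1) − (27/5)| = 2|s − 6| / (5·|s − 1|).
Require δ ≤ 5/2, so |s − 1| ≥ |5| − |s − 6| > 5 − 5/2 = 5/2.
Hence |(5s - 3)/(s - 1) − (27/5)| < 2|s − 6|/(5·(5/2)) = (4/25)|s − 6|, which is < ϵ once |s − 6| < (25/4)ϵ.
Take δ = min(5/2, (25/4)ϵ). Then 0 < |s − 6| < δ forces both bounds, so |(5s - 3)/(s - 1) − (27/5)| < ϵ.

δ = min(5/2, (25/4)ϵ)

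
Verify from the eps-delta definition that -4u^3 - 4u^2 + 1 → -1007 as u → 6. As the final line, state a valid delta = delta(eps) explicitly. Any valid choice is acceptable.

Let eps > 0 be given. We want delta > 0 such that 0 < |u − 6| < delta implies |(-4u^3 - 4u^2 + 1) + 1007| < eps.
(-4u^3 - 4u^2 + 1) + 1007 = -4u^3 - 4u^2 + 1008 = (u − 6)(-4u^2 - 28u - 168).
So |(-4u^3 - 4u^2 + 1) + 1007| = |u − 6|·|-4u^2 - 28u - 168|.
Assume first that |u − 6| < 1, so |u| < 7. Then |-4u^2 - 28u - 168| ≤ 4·7^2 + 28·7 + 168 = 560.
Hence |(-4u^3 - 4u^2 + 1) + 1007| ≤ 560|u − 6| < eps provided |u − 6| < eps/560.
Take delta = min(1, eps/560). Then 0 < |u − 6| < delta gives both |u − 6| < 1 and |u − 6| < eps/560, so |(-4u^3 - 4u^2 + 1) + 1007| < eps.

delta = min(1, eps/560)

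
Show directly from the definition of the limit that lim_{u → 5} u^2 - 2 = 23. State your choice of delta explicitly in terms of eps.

Suppose eps > 0. We want delta > 0 such that 0 < |u − 5| < delta implies |(u^2 - 2) − 23| < eps.
(u^2 - 2) − 23 = u^2 - 25 = (u − 5)(u + 5).
So |(u^2 - 2) − 23| = |u − 5|·|u + 5|.
Require delta ≤ 1. Then |u − 5| < 1 gives |u| < 6, and by the triangle inequality |u + 5| ≤ 6 + 5 = 11.
Hence |(u^2 - 2) − 23| ≤ 11|u − 5| < eps provided |u − 5| < eps/11.
Choosing delta = min(1, eps/11) ensures both conditions, hence |(u^2 - 2) − 23| < eps.

delta = min(1, eps/11)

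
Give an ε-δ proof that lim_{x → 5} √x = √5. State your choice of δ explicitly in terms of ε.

Fix ε > 0. We want δ > 0 such that 0 < |x − 5| < δ implies |√x − √5| < ε.
Multiplying by the conjugate, |√x − √5| = |x − 5|/(√x + √5).
Restrict δ ≤ 5 so that |x − 5| < 5 forces x > 0, and then √x + √5 > √5.
Hence |√x − √5| < |x − 5|/√5, which is < ε once |x − 5| < √5·ε.
Take δ = min(5, √5·ε). If 0 < |x − 5| < δ then x > 0 and |√x − √5| < |x − 5|/√5 < ε.

δ = min(5, √5·ε)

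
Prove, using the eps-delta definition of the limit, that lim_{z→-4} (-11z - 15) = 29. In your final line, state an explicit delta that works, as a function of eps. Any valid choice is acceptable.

delta = eps/11

Let eps > 0. We need delta > 0 so that 0 < |z + 4| < delta implies |(-11z - 15) − 29| < eps.
|(-11z - 15) − 29| = |-11z - 44| = 11|z + 4|.
Thus it suffices that |z + 4| < eps/11.
Take delta = eps/11. If 0 < |z + 4| < delta then |(-11z - 15) − 29| = 11|z + 4| < 11·(eps/11) = eps.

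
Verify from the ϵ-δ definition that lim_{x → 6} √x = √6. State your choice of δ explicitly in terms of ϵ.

δ = min(6, √6·ϵ)

Suppose ϵ > 0. We want δ > 0 such that 0 < |x − 6| < δ implies |√x − √6| < ϵ.
Rationalise: √x − √6 = (x − 6)/(√x + √6), so |√x − √6| = |x − 6|/(√x + √6).
Restrict δ ≤ 6 so that |x − 6| < 6 forces x > 0, and then √x + √6 > √6.
Hence |√x − √6| < |x − 6|/√6, which is < ϵ once |x − 6| < √6·ϵ.
Take δ = min(6, √6·ϵ). If 0 < |x − 6| < δ then x > 0 and |√x − √6| < |x − 6|/√6 < ϵ.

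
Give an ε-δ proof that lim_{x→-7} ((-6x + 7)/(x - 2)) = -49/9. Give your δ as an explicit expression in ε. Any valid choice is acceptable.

δ = min(9/2, (81/10)ε)

Let ε > 0 be given. We want δ > 0 with 0 < |x + 7| < δ ⇒ |(-6x + 7)/(x - 2) + 49/9| < ε.
Combining over a common denominator, (-6x + 7)/(x - 2) + 49/9 = [(-6x + 7)·(-9) − 49·(x - 2)] / [(-9)·(x - 2)] = 5(x + 7) / ((-9)(x - 2)).
So |(-6x + 7)/(x - 2) + 49/9| = 5|x + 7| / (9·|x − 2|).
Restrict δ ≤ 9/2. Then |x + 7| < 9/2 gives |x − 2| = |(x + 7) + (-9)| ≥ 9 − 9/2 = 9/2.
Hence |(-6x + 7)/(x - 2) + 49/9| < 5|x + 7|/(9·(9/2)) = (10/81)|x + 7|, which is < ε once |x + 7| < (81/10)ε.
Take δ = min(9/2, (81/10)ε). Then 0 < |x + 7| < δ forces both bounds, so |(-6x + 7)/(x - 2) + 49/9| < ε.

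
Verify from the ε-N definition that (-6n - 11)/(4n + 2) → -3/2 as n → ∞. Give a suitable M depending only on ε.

Let ε > 0. For n ≥ 1, |(-6n - 11)/(4n + 2) + 3/2| = |-32|/(4(4n + 2)) = 32/(4(4n + 2)).
Since 4n + 2 ≥ 4n for n ≥ 1, this is ≤ 32/(4·4n) = 2/n.
So |(-6n - 11)/(4n + 2) + 3/2| < ε whenever n > 2/ε.
Take M = 2/ε. If n > M then |(-6n - 11)/(4n + 2) + 3/2| ≤ 2/n < ε.

M = 2/ε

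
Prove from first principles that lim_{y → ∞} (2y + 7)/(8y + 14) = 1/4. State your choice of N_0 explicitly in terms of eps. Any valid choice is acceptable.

Fix eps > 0. We seek N_0 > 0 such that y > N_0 implies |(2y + 7)/(8y + 14) − (1/4)| < eps.
(2y + 7)/(8y + 14) − (1/4) = (8(2y + 7) − 2(8y + 14)) / (8(8y + 14)) = 28/(8(8y + 14)).
For y > 0 we have 8y + 14 > 8y, so |(2y + 7)/(8y + 14) − (1/4)| = 28/(8(8y + 14)) < 28/(8·8y) = (7/16)/y.
Thus |(2y + 7)/(8y + 14) − (1/4)| < eps whenever y > (7/16)/eps.
Take N_0 = (7/16)/eps. If y > N_0 then |(2y + 7)/(8y + 14) − (1/4)| < (7/16)/y < eps.

N_0 = (7/16)/eps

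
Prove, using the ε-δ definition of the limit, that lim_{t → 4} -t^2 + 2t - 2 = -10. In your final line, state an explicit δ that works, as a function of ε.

Let ε > 0 be given. We want δ > 0 such that 0 < |t − 4| < δ implies |(-t^2 + 2t - 2) + 10| < ε.
(-t^2 + 2t - 2) + 10 = -t^2 + 2t + 8 = (t − 4)(-t - 2).
So |(-t^2 + 2t - 2) + 10| = |t − 4|·|-t - 2|.
Assume first that |t − 4| < 2, so |t| < 6. Then |-t - 2| ≤ 6 + 2 = 8.
Hence |(-t^2 + 2t - 2) + 10| ≤ 8|t − 4| < ε provided |t − 4| < ε/8.
Choosing δ = min(2, ε/8) ensures both conditions, hence |(-t^2 + 2t - 2) + 10| < ε.

δ = min(2, ε/8)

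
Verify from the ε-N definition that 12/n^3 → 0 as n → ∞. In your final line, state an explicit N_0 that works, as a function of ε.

N_0 = (12/ε)^{1/3}

Let ε > 0 be given. For n ≥ 1, |12/n^3 − 0| = 12/n^3.
12/n^3 < ε ⇔ n^3 > 12/ε ⇔ n > (12/ε)^{1/3}.
Take N_0 = (12/ε)^{1/3}. Then n > N_0 implies 12/n^3 < ε.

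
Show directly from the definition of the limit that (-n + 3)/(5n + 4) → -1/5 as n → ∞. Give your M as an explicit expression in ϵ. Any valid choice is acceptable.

Suppose ϵ > 0. For n ≥ 1, |(-n + 3)/(5n + 4) + 1/5| = |19|/(5(5n + 4)) = 19/(5(5n + 4)).
Since 5n + 4 ≥ 5n for n ≥ 1, this is ≤ 19/(5·5n) = (19/25)/n.
So |(-n + 3)/(5n + 4) + 1/5| < ϵ whenever n > (19/25)/ϵ.
Take M = (19/25)/ϵ. If n > M then |(-n + 3)/(5n + 4) + 1/5| ≤ (19/25)/n < ϵ.

M = (19/25)/ϵ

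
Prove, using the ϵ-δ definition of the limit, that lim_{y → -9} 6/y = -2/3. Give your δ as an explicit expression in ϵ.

Fix ϵ > 0. We seek δ > 0 such that 0 < |y + 9| < δ implies |6/y + 2/3| < ϵ.
|6/y + 2/3| = 6·|-9 − y|/(9·|y|) = 6|y + 9|/(9|y|).
Require δ ≤ 9/2 so that |y| > 9 − 9/2 = 9/2, hence 9|y| > 81/2.
Then |6/y + 2/3| < 6|y + 9|/(81/2), which is < ϵ when |y + 9| < (27/4)ϵ.
Take δ = min(9/2, (27/4)ϵ). Then 0 < |y + 9| < δ gives both |y + 9| < 9/2 and |y + 9| < (27/4)ϵ, so |6/y + 2/3| < ϵ.

δ = min(9/2, (27/4)ϵ)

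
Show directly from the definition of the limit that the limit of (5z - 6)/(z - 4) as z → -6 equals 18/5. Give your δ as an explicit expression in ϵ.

δ = min(5, (25/7)ϵ)

Fix ϵ > 0. We want δ > 0 with 0 < |z + 6| < δ ⇒ |(5z - 6)/(z - 4) − (18/5)| < ϵ.
Combining over a common denominator, (5z - 6)/(z - 4) − (18/5) = [(5z - 6)·(-10) − (-36)·(z - 4)] / [(-10)·(z - 4)] = -14(z + 6) / ((-10)(z - 4)).
So |(5z - 6)/(z - 4) − (18/5)| = 14|z + 6| / (10·|z − 4|).
Require δ ≤ 5, so |z − 4| ≥ |-10| − |z + 6| > 10 − 5 = 5.
Hence |(5z - 6)/(z - 4) − (18/5)| < 14|z + 6|/(10·5) = (7/25)|z + 6|, which is < ϵ once |z + 6| < (25/7)ϵ.
Take δ = min(5, (25/7)ϵ). Then 0 < |z + 6| < δ forces both bounds, so |(5z - 6)/(z - 4) − (18/5)| < ϵ.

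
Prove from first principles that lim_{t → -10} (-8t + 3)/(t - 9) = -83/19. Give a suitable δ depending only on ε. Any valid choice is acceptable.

δ = min(19/2, (361/138)ε)

Let ε > 0 be given. We want δ > 0 with 0 < |t + 10| < δ ⇒ |(-8t + 3)/(t - 9) + 83/19| < ε.
Combining over a common denominator, (-8t + 3)/(t - 9) + 83/19 = [(-8t + 3)·(-19) − 83·(t - 9)] / [(-19)·(t - 9)] = 69(t + 10) / ((-19)(t - 9)).
So |(-8t + 3)/(t - 9) + 83/19| = 69|t + 10| / (19·|t − 9|).
Require δ ≤ 19/2, so |t − 9| ≥ |-19| − |t + 10| > 19 − 19/2 = 19/2.
Hence |(-8t + 3)/(t - 9) + 83/19| < 69|t + 10|/(19·(19/2)) = (138/361)|t + 10|, which is < ε once |t + 10| < (361/138)ε.
Take δ = min(19/2, (361/138)ε). Then 0 < |t + 10| < δ forces both bounds, so |(-8t + 3)/(t - 9) + 83/19| < ε.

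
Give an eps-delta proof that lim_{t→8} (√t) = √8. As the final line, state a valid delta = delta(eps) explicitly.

Let eps > 0 be given. We want delta > 0 such that 0 < |t − 8| < delta implies |√t − √8| < eps.
Rationalise: √t − √8 = (t − 8)/(√t + √8), so |√t − √8| = |t − 8|/(√t + √8).
Restrict delta ≤ 8 so that |t − 8| < 8 forces t > 0, and then √t + √8 > √8.
Hence |√t − √8| < |t − 8|/√8, which is < eps once |t − 8| < √8·eps.
Take delta = min(8, √8·eps). If 0 < |t − 8| < delta then t > 0 and |√t − √8| < |t − 8|/√8 < eps.

delta = min(8, √8·eps)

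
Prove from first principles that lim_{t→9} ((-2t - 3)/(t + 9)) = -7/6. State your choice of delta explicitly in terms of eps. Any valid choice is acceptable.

Let eps > 0 be given. We want delta > 0 with 0 < |t − 9| < delta ⇒ |(-2t - 3)/(t + 9) + 7/6| < eps.
Combining over a common denominator, (-2t - 3)/(t + 9) + 7/6 = [(-2t - 3)·18 − (-21)·(t + 9)] / [18·(t + 9)] = -15(t − 9) / (18(t + 9)).
So |(-2t - 3)/(t + 9) + 7/6| = 15|t − 9| / (18·|t + 9|).
Restrict delta ≤ 9. Then |t − 9| < 9 gives |t + 9| = |(t − 9) + 18| ≥ 18 − 9 = 9.
Hence |(-2t - 3)/(t + 9) + 7/6| < 15|t − 9|/(18·9) = (5/54)|t − 9|, which is < eps once |t − 9| < (54/5)eps.
Take delta = min(9, (54/5)eps). Then 0 < |t − 9| < delta forces both bounds, so |(-2t - 3)/(t + 9) + 7/6| < eps.

delta = min(9, (54/5)eps)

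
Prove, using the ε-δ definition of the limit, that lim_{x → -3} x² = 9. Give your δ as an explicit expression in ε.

Let ε > 0. We seek δ > 0 with 0 < |x + 3| < δ ⇒ |x² − 9| < ε.
Factor: x² − 9 = (x + 3)(x - 3), so |x² − 9| = |x + 3|·|x - 3|.
Impose δ ≤ 2 so that |x| < 5; then |x - 3| ≤ 8.
Hence |x² − 9| ≤ 8|x + 3|, which is < ε once |x + 3| < ε/8.
Take δ = min(2, ε/8). If 0 < |x + 3| < δ then both bounds hold and |x² − 9| ≤ 8|x + 3| < 8·(ε/8) = ε.

δ = min(2, ε/8)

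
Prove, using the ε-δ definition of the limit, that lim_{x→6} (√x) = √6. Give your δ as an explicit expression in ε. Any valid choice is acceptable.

δ = min(6, √6·ε)

Let ε > 0. We want δ > 0 such that 0 < |x − 6| < δ implies |√x − √6| < ε.
Rationalise: √x − √6 = (x − 6)/(√x + √6), so |√x − √6| = |x − 6|/(√x + √6).
Restrict δ ≤ 6 so that |x − 6| < 6 forces x > 0, and then √x + √6 > √6.
Hence |√x − √6| < |x − 6|/√6, which is < ε once |x − 6| < √6·ε.
Take δ = min(6, √6·ε). If 0 < |x − 6| < δ then x > 0 and |√x − √6| < |x − 6|/√6 < ε.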